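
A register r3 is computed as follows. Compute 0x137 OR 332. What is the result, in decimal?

383

0x137 = 100110111
332 = 101001100
 OR → 101111111 = 383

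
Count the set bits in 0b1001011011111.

9

n = 1001011011111
Count the 1s: 1 + 1 + 1 + 1 + 1 + 1 + 1 + 1 + 1 = 9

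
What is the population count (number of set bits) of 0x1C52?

0x1C52 = 1110001010010
Count the 1s: 1 + 1 + 1 + 1 + 1 + 1 = 6

6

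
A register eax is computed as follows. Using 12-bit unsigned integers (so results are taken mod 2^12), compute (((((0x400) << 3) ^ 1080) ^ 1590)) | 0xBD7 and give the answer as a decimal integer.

3039

0x400 = 010000000000
→ << 3 (mod 2^12) → 000000000000 = 0
1080 = 010000111000
→ ^ → 010000111000 = 1080
1590 = 011000110110
→ ^ → 001000001110 = 526
0xBD7 = 101111010111
→ | → 101111011111 = 3039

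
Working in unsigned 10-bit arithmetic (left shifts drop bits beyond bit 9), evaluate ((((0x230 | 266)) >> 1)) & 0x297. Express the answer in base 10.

0x230 = 1000110000
266 = 0100001010
→ | → 1100111010 = 826
→ >> 1 → 0110011101 = 413
0x297 = 1010010111
→ & → 0010010101 = 149

149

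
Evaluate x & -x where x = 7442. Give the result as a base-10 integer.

2

x = 1110100010010 = 7442
-x (two's complement) = …0001011101110
AND   = 0000000000010 = 2
(x & -x isolates the lowest set bit of x.)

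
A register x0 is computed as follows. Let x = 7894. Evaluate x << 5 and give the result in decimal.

252608

7894 = 000001111011010110
shift left by 5 → 111101101011000000 = 252608
(equivalently, 7894 × 2^5 = 7894 × 32)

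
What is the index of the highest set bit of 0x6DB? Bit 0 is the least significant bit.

0x6DB = 11011011011
The topmost 1 is at position 10 (since 2^10 = 1024 ≤ 1755 < 2048).

10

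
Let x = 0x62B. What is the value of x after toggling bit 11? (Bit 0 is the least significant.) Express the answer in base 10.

x = 0011000101011
bit 11 is currently 0; toggle it via x ^ (1 << 11) = x ^ 2048
→ 0111000101011 = 3627

3627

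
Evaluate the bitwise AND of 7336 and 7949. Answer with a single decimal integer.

7336 = 1110010101000
7949 = 1111100001101
AND → 1110000001000 = 7176

7176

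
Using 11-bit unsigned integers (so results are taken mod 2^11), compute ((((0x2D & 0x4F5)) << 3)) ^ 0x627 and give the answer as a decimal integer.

0x2D = 00000101101
0x4F5 = 10011110101
→ & → 00000100101 = 37
→ << 3 (mod 2^11) → 00100101000 = 296
0x627 = 11000100111
→ ^ → 11100001111 = 1807

1807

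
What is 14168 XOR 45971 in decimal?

14168 = 0011011101011000
45971 = 1011001110010011
XOR → 1000010011001011 = 33995

33995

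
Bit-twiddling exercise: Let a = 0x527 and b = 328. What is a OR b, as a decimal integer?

1391

0x527 = 10100100111
328 = 00101001000
 OR → 10101101111 = 1391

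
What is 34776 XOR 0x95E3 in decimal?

4667

34776 = 1000011111011000
0x95E3 = 1001010111100011
XOR → 0001001000111011 = 4667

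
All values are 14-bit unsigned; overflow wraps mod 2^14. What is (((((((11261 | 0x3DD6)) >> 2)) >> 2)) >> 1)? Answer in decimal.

511

11261 = 10101111111101
0x3DD6 = 11110111010110
→ | → 11111111111111 = 16383
→ >> 2 → 00111111111111 = 4095
→ >> 2 → 00001111111111 = 1023
→ >> 1 → 00000111111111 = 511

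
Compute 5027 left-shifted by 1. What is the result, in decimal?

10054

5027 = 01001110100011
shift left by 1 → 10011101000110 = 10054
(equivalently, 5027 × 2^1 = 5027 × 2)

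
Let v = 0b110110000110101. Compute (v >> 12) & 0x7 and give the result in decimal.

v = 110110000110101
Shift right by 12: 110
Mask low 3 bits: 110 = 6

6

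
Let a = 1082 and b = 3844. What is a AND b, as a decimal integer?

1082 = 010000111010
3844 = 111100000100
AND → 010000000000 = 1024

1024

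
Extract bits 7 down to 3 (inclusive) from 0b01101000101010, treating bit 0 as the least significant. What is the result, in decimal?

v = 01101000101010
Shift right by 3: 01101000101
Mask low 5 bits: 00101 = 5

5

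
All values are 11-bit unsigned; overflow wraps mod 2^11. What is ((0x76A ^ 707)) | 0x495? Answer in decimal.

0x76A = 11101101010
707 = 01011000011
→ ^ → 10110101001 = 1449
0x495 = 10010010101
→ | → 10110111101 = 1469

1469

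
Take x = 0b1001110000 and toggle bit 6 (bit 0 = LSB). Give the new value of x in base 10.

560

x = 1001110000
bit 6 is currently 1; toggle it via x ^ (1 << 6) = x ^ 64
→ 1000110000 = 560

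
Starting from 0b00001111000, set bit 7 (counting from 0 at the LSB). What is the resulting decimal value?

x = 00001111000
bit 7 is currently 0; set it via x | (1 << 7) = x | 128
→ 00011111000 = 248

248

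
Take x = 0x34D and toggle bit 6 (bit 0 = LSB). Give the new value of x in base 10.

781

x = 01101001101
bit 6 is currently 1; toggle it via x ^ (1 << 6) = x ^ 64
→ 01100001101 = 781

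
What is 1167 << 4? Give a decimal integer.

1167 = 000010010001111
shift left by 4 → 100100011110000 = 18672
(equivalently, 1167 × 2^4 = 1167 × 16)

18672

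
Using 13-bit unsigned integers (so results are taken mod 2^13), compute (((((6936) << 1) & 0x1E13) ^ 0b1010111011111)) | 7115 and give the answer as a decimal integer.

6936 = 1101100011000
→ << 1 (mod 2^13) → 1011000110000 = 5680
0x1E13 = 1111000010011
→ & → 1011000010000 = 5648
0b1010111011111 = 1010111011111
→ ^ → 0001111001111 = 975
7115 = 1101111001011
→ | → 1101111001111 = 7119

7119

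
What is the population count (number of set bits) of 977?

977 = 1111010001
Count the 1s: 1 + 1 + 1 + 1 + 1 + 1 = 6

6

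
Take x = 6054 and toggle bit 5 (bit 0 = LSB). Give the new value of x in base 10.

x = 1011110100110
bit 5 is currently 1; toggle it via x ^ (1 << 5) = x ^ 32
→ 1011110000110 = 6022

6022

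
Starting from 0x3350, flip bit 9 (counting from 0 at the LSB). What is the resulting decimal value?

x = 11001101010000
bit 9 is currently 1; toggle it via x ^ (1 << 9) = x ^ 512
→ 11000101010000 = 12624

12624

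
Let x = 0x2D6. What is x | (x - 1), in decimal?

x = 1011010110 = 726
x - 1 = 1011010101
OR    = 1011010111 = 727
(x | (x - 1) sets all bits below the lowest set bit.)

727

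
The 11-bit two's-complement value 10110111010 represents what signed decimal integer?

pattern = 10110111010 (MSB is 1 ⇒ negative)
Invert: 01001000101, add 1 → 01001000110 = 582, so the value is -582.
(Equivalently: 1466 - 2^11 = 1466 - 2048 = -582.)

-582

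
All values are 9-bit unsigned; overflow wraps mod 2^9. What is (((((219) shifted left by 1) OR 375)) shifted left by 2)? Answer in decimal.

476

219 = 011011011
→ shifted left by 1 (mod 2^9) → 110110110 = 438
375 = 101110111
→ OR → 111110111 = 503
→ shifted left by 2 (mod 2^9) → 111011100 = 476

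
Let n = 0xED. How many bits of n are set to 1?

6

0xED = 11101101
Count the 1s: 1 + 1 + 1 + 1 + 1 + 1 = 6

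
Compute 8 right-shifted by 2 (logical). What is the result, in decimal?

2

8 = 1000
shift right by 2 → 0010 = 2
(equivalently, floor(8 / 4))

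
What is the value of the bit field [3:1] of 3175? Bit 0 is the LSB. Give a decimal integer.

v = 110001100111
Shift right by 1: 11000110011
Mask low 3 bits: 011 = 3

3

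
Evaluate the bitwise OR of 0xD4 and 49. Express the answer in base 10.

245

0xD4 = 11010100
49 = 00110001
 OR → 11110101 = 245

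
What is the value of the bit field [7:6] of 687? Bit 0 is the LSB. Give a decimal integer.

2

v = 001010101111
Shift right by 6: 001010
Mask low 2 bits: 10 = 2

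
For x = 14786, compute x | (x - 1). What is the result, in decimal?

x = 11100111000010 = 14786
x - 1 = 11100111000001
OR    = 11100111000011 = 14787
(x | (x - 1) sets all bits below the lowest set bit.)

14787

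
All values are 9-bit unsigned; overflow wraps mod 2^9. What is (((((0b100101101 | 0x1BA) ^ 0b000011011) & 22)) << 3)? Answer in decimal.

32

0b100101101 = 100101101
0x1BA = 110111010
→ | → 110111111 = 447
0b000011011 = 000011011
→ ^ → 110100100 = 420
22 = 000010110
→ & → 000000100 = 4
→ << 3 (mod 2^9) → 000100000 = 32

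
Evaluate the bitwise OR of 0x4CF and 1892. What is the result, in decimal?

2031

0x4CF = 10011001111
1892 = 11101100100
 OR → 11111101111 = 2031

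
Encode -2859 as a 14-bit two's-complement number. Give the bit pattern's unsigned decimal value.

2859 in 14 bits: 00101100101011
Invert: 11010011010100
Add 1:  11010011010101 = 13525
(Check: 2^14 - 2859 = 16384 - 2859 = 13525.)

13525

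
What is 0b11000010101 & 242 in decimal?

16

a = 11000010101
242 = 00011110010
AND → 00000010000 = 16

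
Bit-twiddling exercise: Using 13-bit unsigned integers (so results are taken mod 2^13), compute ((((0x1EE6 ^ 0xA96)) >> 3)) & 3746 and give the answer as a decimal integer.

0x1EE6 = 1111011100110
0xA96 = 0101010010110
→ ^ → 1010001110000 = 5232
→ >> 3 → 0001010001110 = 654
3746 = 0111010100010
→ & → 0001010000010 = 642

642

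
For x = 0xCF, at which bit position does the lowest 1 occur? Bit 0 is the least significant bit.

0xCF = 11001111
Trailing zeros: 0, so the lowest set bit is bit 0 (value 1).

0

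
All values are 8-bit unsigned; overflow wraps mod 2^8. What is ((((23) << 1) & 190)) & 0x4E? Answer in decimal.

23 = 00010111
→ << 1 (mod 2^8) → 00101110 = 46
190 = 10111110
→ & → 00101110 = 46
0x4E = 01001110
→ & → 00001110 = 14

14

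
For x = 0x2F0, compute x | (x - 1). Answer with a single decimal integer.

767

x = 1011110000 = 752
x - 1 = 1011101111
OR    = 1011111111 = 767
(x | (x - 1) sets all bits below the lowest set bit.)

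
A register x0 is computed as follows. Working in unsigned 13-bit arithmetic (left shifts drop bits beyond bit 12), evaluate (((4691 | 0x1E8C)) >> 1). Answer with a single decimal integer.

4691 = 1001001010011
0x1E8C = 1111010001100
→ | → 1111011011111 = 7903
→ >> 1 → 0111101101111 = 3951

3951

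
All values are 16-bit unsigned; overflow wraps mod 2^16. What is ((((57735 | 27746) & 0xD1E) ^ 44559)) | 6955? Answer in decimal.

57735 = 1110000110000111
27746 = 0110110001100010
→ | → 1110110111100111 = 60903
0xD1E = 0000110100011110
→ & → 0000110100000110 = 3334
44559 = 1010111000001111
→ ^ → 1010001100001001 = 41737
6955 = 0001101100101011
→ | → 1011101100101011 = 47915

47915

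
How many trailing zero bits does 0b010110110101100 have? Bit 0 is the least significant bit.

0b010110110101100 = 10110110101100
Trailing zeros: 2, so the lowest set bit is bit 2 (value 4).

2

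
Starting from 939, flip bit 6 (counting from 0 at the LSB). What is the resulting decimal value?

x = 1110101011
bit 6 is currently 0; toggle it via x ^ (1 << 6) = x ^ 64
→ 1111101011 = 1003

1003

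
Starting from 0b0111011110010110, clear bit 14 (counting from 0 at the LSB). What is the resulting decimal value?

14230

x = 0111011110010110
bit 14 is currently 1; clear it via x & ~(1 << 14) = x & ~16384
→ 0011011110010110 = 14230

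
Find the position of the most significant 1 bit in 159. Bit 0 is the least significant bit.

7

159 = 10011111
The topmost 1 is at position 7 (since 2^7 = 128 ≤ 159 < 256).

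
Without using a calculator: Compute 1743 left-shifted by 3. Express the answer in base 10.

1743 = 00011011001111
shift left by 3 → 11011001111000 = 13944
(equivalently, 1743 × 2^3 = 1743 × 8)

13944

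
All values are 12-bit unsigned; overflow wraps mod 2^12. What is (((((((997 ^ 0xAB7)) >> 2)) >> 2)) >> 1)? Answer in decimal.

74

997 = 001111100101
0xAB7 = 101010110111
→ ^ → 100101010010 = 2386
→ >> 2 → 001001010100 = 596
→ >> 2 → 000010010101 = 149
→ >> 1 → 000001001010 = 74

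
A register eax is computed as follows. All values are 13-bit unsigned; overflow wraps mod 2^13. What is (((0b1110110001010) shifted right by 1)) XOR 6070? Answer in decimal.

6515

0b1110110001010 = 1110110001010
→ shifted right by 1 → 0111011000101 = 3781
6070 = 1011110110110
→ XOR → 1100101110011 = 6515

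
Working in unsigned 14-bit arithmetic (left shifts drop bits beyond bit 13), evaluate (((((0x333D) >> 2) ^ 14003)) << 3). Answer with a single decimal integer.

0x333D = 11001100111101
→ >> 2 → 00110011001111 = 3279
14003 = 11011010110011
→ ^ → 11101001111100 = 14972
→ << 3 (mod 2^14) → 01001111100000 = 5088

5088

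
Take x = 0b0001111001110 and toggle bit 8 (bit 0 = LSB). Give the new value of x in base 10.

x = 0001111001110
bit 8 is currently 1; toggle it via x ^ (1 << 8) = x ^ 256
→ 0001011001110 = 718

718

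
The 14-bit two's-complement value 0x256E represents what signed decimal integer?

pattern = 10010101101110 (MSB is 1 ⇒ negative)
Invert: 01101010010001, add 1 → 01101010010010 = 6802, so the value is -6802.
(Equivalently: 9582 - 2^14 = 9582 - 16384 = -6802.)

-6802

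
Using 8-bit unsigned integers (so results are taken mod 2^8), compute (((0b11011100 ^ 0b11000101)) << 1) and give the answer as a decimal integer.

50

0b11011100 = 11011100
0b11000101 = 11000101
→ ^ → 00011001 = 25
→ << 1 (mod 2^8) → 00110010 = 50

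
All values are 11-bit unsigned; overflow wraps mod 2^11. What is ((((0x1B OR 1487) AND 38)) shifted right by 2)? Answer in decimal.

0x1B = 00000011011
1487 = 10111001111
→ OR → 10111011111 = 1503
38 = 00000100110
→ AND → 00000000110 = 6
→ shifted right by 2 → 00000000001 = 1

1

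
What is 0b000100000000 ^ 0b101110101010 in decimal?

a = 000100000000
b = 101110101010
XOR → 101010101010 = 2730

2730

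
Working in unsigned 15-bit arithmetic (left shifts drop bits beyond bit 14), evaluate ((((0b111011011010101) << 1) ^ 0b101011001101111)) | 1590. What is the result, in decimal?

0b111011011010101 = 111011011010101
→ << 1 (mod 2^15) → 110110110101010 = 28074
0b101011001101111 = 101011001101111
→ ^ → 011101111000101 = 15301
1590 = 000011000110110
→ | → 011111111110111 = 16375

16375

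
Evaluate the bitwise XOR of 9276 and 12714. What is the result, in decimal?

9276 = 10010000111100
12714 = 11000110101010
XOR → 01010110010110 = 5526

5526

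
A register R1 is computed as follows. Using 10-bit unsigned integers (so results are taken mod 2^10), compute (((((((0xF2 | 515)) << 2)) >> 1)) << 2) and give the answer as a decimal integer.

0xF2 = 0011110010
515 = 1000000011
→ | → 1011110011 = 755
→ << 2 (mod 2^10) → 1111001100 = 972
→ >> 1 → 0111100110 = 486
→ << 2 (mod 2^10) → 1110011000 = 920

920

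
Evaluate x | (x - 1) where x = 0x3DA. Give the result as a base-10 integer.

987

x = 1111011010 = 986
x - 1 = 1111011001
OR    = 1111011011 = 987
(x | (x - 1) sets all bits below the lowest set bit.)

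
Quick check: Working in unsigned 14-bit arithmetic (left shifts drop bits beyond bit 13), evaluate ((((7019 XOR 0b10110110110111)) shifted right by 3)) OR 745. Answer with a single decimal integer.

7019 = 01101101101011
0b10110110110111 = 10110110110111
→ XOR → 11011011011100 = 14044
→ shifted right by 3 → 00011011011011 = 1755
745 = 00001011101001
→ OR → 00011011111011 = 1787

1787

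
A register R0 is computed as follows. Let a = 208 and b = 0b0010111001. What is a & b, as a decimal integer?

144

208 = 11010000
b = 10111001
AND → 10010000 = 144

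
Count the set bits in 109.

5

109 = 1101101
Count the 1s: 1 + 1 + 1 + 1 + 1 = 5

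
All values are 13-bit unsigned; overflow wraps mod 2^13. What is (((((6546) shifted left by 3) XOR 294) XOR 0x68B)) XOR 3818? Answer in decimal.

6546 = 1100110010010
→ shifted left by 3 (mod 2^13) → 0110010010000 = 3216
294 = 0000100100110
→ XOR → 0110110110110 = 3510
0x68B = 0011010001011
→ XOR → 0101100111101 = 2877
3818 = 0111011101010
→ XOR → 0010111010111 = 1495

1495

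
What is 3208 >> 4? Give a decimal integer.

3208 = 110010001000
shift right by 4 → 000011001000 = 200
(equivalently, floor(3208 / 16))

200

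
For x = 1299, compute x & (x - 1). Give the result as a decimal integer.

x = 10100010011 = 1299
x - 1 = 10100010010
AND   = 10100010010 = 1298
(x & (x - 1) clears the lowest set bit of x.)

1298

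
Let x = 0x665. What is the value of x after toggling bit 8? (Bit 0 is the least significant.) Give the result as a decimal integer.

1893

x = 00011001100101
bit 8 is currently 0; toggle it via x ^ (1 << 8) = x ^ 256
→ 00011101100101 = 1893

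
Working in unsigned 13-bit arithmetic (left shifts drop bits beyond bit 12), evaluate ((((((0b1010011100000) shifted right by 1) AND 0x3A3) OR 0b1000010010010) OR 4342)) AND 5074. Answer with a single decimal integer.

4818

0b1010011100000 = 1010011100000
→ shifted right by 1 → 0101001110000 = 2672
0x3A3 = 0001110100011
→ AND → 0001000100000 = 544
0b1000010010010 = 1000010010010
→ OR → 1001010110010 = 4786
4342 = 1000011110110
→ OR → 1001011110110 = 4854
5074 = 1001111010010
→ AND → 1001011010010 = 4818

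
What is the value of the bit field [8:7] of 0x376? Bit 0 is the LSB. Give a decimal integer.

v = 01101110110
Shift right by 7: 0110
Mask low 2 bits: 10 = 2

2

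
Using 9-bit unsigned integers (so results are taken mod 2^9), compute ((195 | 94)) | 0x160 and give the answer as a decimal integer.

195 = 011000011
94 = 001011110
→ | → 011011111 = 223
0x160 = 101100000
→ | → 111111111 = 511

511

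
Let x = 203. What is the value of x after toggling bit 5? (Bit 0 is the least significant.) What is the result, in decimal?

235

x = 0011001011
bit 5 is currently 0; toggle it via x ^ (1 << 5) = x ^ 32
→ 0011101011 = 235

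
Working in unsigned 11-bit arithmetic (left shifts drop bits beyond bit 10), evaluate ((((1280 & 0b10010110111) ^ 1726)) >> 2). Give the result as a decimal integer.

175

1280 = 10100000000
0b10010110111 = 10010110111
→ & → 10000000000 = 1024
1726 = 11010111110
→ ^ → 01010111110 = 702
→ >> 2 → 00010101111 = 175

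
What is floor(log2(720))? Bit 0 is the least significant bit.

9

720 = 1011010000
The topmost 1 is at position 9 (since 2^9 = 512 ≤ 720 < 1024).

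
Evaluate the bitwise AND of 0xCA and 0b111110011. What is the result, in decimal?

0xCA = 011001010
b = 111110011
AND → 011000010 = 194

194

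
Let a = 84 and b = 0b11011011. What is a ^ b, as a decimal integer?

143

84 = 01010100
b = 11011011
XOR → 10001111 = 143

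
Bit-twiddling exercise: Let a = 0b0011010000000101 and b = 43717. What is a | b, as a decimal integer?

48837

a = 0011010000000101
43717 = 1010101011000101
 OR → 1011111011000101 = 48837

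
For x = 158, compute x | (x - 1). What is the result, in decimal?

159

x = 10011110 = 158
x - 1 = 10011101
OR    = 10011111 = 159
(x | (x - 1) sets all bits below the lowest set bit.)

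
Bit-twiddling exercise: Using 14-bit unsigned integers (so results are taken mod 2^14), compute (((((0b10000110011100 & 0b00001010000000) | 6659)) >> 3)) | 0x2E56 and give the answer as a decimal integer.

12118

0b10000110011100 = 10000110011100
0b00001010000000 = 00001010000000
→ & → 00000010000000 = 128
6659 = 01101000000011
→ | → 01101010000011 = 6787
→ >> 3 → 00001101010000 = 848
0x2E56 = 10111001010110
→ | → 10111101010110 = 12118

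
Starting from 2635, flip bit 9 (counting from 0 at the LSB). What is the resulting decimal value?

x = 101001001011
bit 9 is currently 1; toggle it via x ^ (1 << 9) = x ^ 512
→ 100001001011 = 2123

2123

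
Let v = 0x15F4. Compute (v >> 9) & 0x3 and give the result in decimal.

v = 0001010111110100
Shift right by 9: 0001010
Mask low 2 bits: 10 = 2

2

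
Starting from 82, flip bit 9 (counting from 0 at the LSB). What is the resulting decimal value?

x = 0001010010
bit 9 is currently 0; toggle it via x ^ (1 << 9) = x ^ 512
→ 1001010010 = 594

594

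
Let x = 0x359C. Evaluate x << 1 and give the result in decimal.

27448

0x359C = 011010110011100
shift left by 1 → 110101100111000 = 27448
(equivalently, 13724 × 2^1 = 13724 × 2)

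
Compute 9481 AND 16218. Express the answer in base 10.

9481 = 10010100001001
16218 = 11111101011010
AND → 10010100001000 = 9480

9480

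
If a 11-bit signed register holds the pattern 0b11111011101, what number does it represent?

-35

pattern = 11111011101 (MSB is 1 ⇒ negative)
Invert: 00000100010, add 1 → 00000100011 = 35, so the value is -35.
(Equivalently: 2013 - 2^11 = 2013 - 2048 = -35.)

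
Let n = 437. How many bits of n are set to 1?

437 = 110110101
Count the 1s: 1 + 1 + 1 + 1 + 1 + 1 = 6

6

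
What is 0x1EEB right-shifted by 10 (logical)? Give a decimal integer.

7

0x1EEB = 1111011101011
shift right by 10 → 0000000000111 = 7
(equivalently, floor(7915 / 1024))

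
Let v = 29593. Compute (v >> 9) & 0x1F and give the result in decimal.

25

v = 0111001110011001
Shift right by 9: 0111001
Mask low 5 bits: 11001 = 25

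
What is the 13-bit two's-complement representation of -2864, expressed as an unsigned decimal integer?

5328

2864 in 13 bits: 0101100110000
Invert: 1010011001111
Add 1:  1010011010000 = 5328
(Check: 2^13 - 2864 = 8192 - 2864 = 5328.)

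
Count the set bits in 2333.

2333 = 100100011101
Count the 1s: 1 + 1 + 1 + 1 + 1 + 1 = 6

6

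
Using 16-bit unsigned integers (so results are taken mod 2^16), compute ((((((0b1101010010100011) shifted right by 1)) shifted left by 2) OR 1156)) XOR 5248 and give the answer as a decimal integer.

0b1101010010100011 = 1101010010100011
→ shifted right by 1 → 0110101001010001 = 27217
→ shifted left by 2 (mod 2^16) → 1010100101000100 = 43332
1156 = 0000010010000100
→ OR → 1010110111000100 = 44484
5248 = 0001010010000000
→ XOR → 1011100101000100 = 47428

47428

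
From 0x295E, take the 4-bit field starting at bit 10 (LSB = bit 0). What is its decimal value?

v = 10100101011110
Shift right by 10: 1010
Mask low 4 bits: 1010 = 10

10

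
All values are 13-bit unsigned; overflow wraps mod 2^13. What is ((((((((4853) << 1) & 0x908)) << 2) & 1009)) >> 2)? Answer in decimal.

8

4853 = 1001011110101
→ << 1 (mod 2^13) → 0010111101010 = 1514
0x908 = 0100100001000
→ & → 0000100001000 = 264
→ << 2 (mod 2^13) → 0010000100000 = 1056
1009 = 0001111110001
→ & → 0000000100000 = 32
→ >> 2 → 0000000001000 = 8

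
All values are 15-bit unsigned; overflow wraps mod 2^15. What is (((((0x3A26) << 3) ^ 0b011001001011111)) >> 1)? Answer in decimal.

12727

0x3A26 = 011101000100110
→ << 3 (mod 2^15) → 101000100110000 = 20784
0b011001001011111 = 011001001011111
→ ^ → 110001101101111 = 25455
→ >> 1 → 011000110110111 = 12727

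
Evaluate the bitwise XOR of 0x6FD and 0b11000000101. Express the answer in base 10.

0x6FD = 11011111101
b = 11000000101
XOR → 00011111000 = 248

248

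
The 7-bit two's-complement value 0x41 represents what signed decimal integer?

-63

pattern = 1000001 (MSB is 1 ⇒ negative)
Invert: 0111110, add 1 → 0111111 = 63, so the value is -63.
(Equivalently: 65 - 2^7 = 65 - 128 = -63.)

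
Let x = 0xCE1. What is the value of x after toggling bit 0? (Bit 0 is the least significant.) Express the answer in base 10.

x = 110011100001
bit 0 is currently 1; toggle it via x ^ (1 << 0) = x ^ 1
→ 110011100000 = 3296

3296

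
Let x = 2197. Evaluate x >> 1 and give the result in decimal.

1098

2197 = 100010010101
shift right by 1 → 010001001010 = 1098
(equivalently, floor(2197 / 2))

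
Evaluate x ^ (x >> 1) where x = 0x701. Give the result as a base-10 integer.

x = 11100000001 = 1793
x>>1 = 01110000000
XOR  = 10010000001 = 1153
(x ^ (x >> 1) gives the standard binary-reflected Gray code of x.)

1153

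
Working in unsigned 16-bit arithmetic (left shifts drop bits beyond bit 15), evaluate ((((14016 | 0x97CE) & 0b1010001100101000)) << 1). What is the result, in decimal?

17936

14016 = 0011011011000000
0x97CE = 1001011111001110
→ | → 1011011111001110 = 47054
0b1010001100101000 = 1010001100101000
→ & → 1010001100001000 = 41736
→ << 1 (mod 2^16) → 0100011000010000 = 17936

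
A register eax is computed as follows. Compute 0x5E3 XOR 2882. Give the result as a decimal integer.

3745

0x5E3 = 010111100011
2882 = 101101000010
XOR → 111010100001 = 3745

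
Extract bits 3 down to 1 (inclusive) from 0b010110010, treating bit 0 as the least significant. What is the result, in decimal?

1

v = 010110010
Shift right by 1: 01011001
Mask low 3 bits: 001 = 1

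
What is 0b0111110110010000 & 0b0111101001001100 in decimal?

a = 111110110010000
b = 111101001001100
AND → 111100000000000 = 30720

30720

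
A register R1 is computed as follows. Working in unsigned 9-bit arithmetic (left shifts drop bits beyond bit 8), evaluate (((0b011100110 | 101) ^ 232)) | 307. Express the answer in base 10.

0b011100110 = 011100110
101 = 001100101
→ | → 011100111 = 231
232 = 011101000
→ ^ → 000001111 = 15
307 = 100110011
→ | → 100111111 = 319

319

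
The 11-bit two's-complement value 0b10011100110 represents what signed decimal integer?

-794

pattern = 10011100110 (MSB is 1 ⇒ negative)
Invert: 01100011001, add 1 → 01100011010 = 794, so the value is -794.
(Equivalently: 1254 - 2^11 = 1254 - 2048 = -794.)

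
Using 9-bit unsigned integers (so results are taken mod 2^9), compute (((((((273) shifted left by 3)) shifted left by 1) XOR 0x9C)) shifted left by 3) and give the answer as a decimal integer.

273 = 100010001
→ shifted left by 3 (mod 2^9) → 010001000 = 136
→ shifted left by 1 (mod 2^9) → 100010000 = 272
0x9C = 010011100
→ XOR → 110001100 = 396
→ shifted left by 3 (mod 2^9) → 001100000 = 96

96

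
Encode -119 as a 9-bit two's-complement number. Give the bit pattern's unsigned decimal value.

119 in 9 bits: 001110111
Invert: 110001000
Add 1:  110001001 = 393
(Check: 2^9 - 119 = 512 - 119 = 393.)

393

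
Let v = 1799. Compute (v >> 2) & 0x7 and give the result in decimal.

1

v = 11100000111
Shift right by 2: 111000001
Mask low 3 bits: 001 = 1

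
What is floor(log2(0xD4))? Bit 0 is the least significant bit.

7

0xD4 = 11010100
The topmost 1 is at position 7 (since 2^7 = 128 ≤ 212 < 256).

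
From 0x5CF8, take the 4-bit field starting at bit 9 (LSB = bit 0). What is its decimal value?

14

v = 101110011111000
Shift right by 9: 101110
Mask low 4 bits: 1110 = 14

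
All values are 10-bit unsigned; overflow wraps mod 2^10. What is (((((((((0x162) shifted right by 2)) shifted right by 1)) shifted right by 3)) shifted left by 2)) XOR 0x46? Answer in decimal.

0x162 = 0101100010
→ shifted right by 2 → 0001011000 = 88
→ shifted right by 1 → 0000101100 = 44
→ shifted right by 3 → 0000000101 = 5
→ shifted left by 2 (mod 2^10) → 0000010100 = 20
0x46 = 0001000110
→ XOR → 0001010010 = 82

82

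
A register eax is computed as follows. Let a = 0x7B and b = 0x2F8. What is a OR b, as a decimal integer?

0x7B = 0001111011
0x2F8 = 1011111000
 OR → 1011111011 = 763

763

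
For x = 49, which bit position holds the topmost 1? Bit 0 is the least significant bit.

49 = 110001
The topmost 1 is at position 5 (since 2^5 = 32 ≤ 49 < 64).

5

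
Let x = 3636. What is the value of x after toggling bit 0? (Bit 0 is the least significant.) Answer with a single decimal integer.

x = 111000110100
bit 0 is currently 0; toggle it via x ^ (1 << 0) = x ^ 1
→ 111000110101 = 3637

3637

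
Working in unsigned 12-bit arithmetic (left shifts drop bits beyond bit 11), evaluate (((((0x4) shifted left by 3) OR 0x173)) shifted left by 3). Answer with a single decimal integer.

2968

0x4 = 000000000100
→ shifted left by 3 (mod 2^12) → 000000100000 = 32
0x173 = 000101110011
→ OR → 000101110011 = 371
→ shifted left by 3 (mod 2^12) → 101110011000 = 2968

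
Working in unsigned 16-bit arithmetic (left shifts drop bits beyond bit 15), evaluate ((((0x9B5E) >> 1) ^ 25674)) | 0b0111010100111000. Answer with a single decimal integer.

0x9B5E = 1001101101011110
→ >> 1 → 0100110110101111 = 19887
25674 = 0110010001001010
→ ^ → 0010100111100101 = 10725
0b0111010100111000 = 0111010100111000
→ | → 0111110111111101 = 32253

32253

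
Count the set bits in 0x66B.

0x66B = 11001101011
Count the 1s: 1 + 1 + 1 + 1 + 1 + 1 + 1 = 7

7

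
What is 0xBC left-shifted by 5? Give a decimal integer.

6016

0xBC = 0000010111100
shift left by 5 → 1011110000000 = 6016
(equivalently, 188 × 2^5 = 188 × 32)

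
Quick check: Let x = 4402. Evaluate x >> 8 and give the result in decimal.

17

4402 = 1000100110010
shift right by 8 → 0000000010001 = 17
(equivalently, floor(4402 / 256))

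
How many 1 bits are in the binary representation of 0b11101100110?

n = 11101100110
Count the 1s: 1 + 1 + 1 + 1 + 1 + 1 + 1 = 7

7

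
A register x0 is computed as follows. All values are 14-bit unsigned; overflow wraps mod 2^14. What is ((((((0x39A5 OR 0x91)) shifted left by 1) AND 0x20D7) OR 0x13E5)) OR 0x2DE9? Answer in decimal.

16367

0x39A5 = 11100110100101
0x91 = 00000010010001
→ OR → 11100110110101 = 14773
→ shifted left by 1 (mod 2^14) → 11001101101010 = 13162
0x20D7 = 10000011010111
→ AND → 10000001000010 = 8258
0x13E5 = 01001111100101
→ OR → 11001111100111 = 13287
0x2DE9 = 10110111101001
→ OR → 11111111101111 = 16367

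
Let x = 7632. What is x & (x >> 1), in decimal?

x = 1110111010000 = 7632
x>>1 = 0111011101000
AND  = 0110011000000 = 3264
(x & (x >> 1) has a 1 wherever x has two consecutive 1 bits.)

3264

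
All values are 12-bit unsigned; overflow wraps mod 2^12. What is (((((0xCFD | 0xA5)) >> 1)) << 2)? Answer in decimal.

0xCFD = 110011111101
0xA5 = 000010100101
→ | → 110011111101 = 3325
→ >> 1 → 011001111110 = 1662
→ << 2 (mod 2^12) → 100111111000 = 2552

2552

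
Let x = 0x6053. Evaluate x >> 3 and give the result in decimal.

0x6053 = 110000001010011
shift right by 3 → 000110000001010 = 3082
(equivalently, floor(24659 / 8))

3082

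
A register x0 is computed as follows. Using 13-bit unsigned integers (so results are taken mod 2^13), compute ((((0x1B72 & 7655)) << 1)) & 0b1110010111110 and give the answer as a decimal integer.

0x1B72 = 1101101110010
7655 = 1110111100111
→ & → 1100101100010 = 6498
→ << 1 (mod 2^13) → 1001011000100 = 4804
0b1110010111110 = 1110010111110
→ & → 1000010000100 = 4228

4228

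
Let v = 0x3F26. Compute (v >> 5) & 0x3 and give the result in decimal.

v = 11111100100110
Shift right by 5: 111111001
Mask low 2 bits: 01 = 1

1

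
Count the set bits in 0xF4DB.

0xF4DB = 1111010011011011
Count the 1s: 1 + 1 + 1 + 1 + 1 + 1 + 1 + 1 + 1 + 1 + 1 = 11

11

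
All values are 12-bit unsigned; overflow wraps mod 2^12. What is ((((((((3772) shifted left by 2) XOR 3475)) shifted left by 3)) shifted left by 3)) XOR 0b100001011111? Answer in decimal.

159

3772 = 111010111100
→ shifted left by 2 (mod 2^12) → 101011110000 = 2800
3475 = 110110010011
→ XOR → 011101100011 = 1891
→ shifted left by 3 (mod 2^12) → 101100011000 = 2840
→ shifted left by 3 (mod 2^12) → 100011000000 = 2240
0b100001011111 = 100001011111
→ XOR → 000010011111 = 159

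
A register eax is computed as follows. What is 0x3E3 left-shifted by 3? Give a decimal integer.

7960

0x3E3 = 0001111100011
shift left by 3 → 1111100011000 = 7960
(equivalently, 995 × 2^3 = 995 × 8)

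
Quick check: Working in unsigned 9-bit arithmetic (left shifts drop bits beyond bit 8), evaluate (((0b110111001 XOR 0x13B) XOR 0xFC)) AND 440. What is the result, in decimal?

0b110111001 = 110111001
0x13B = 100111011
→ XOR → 010000010 = 130
0xFC = 011111100
→ XOR → 001111110 = 126
440 = 110111000
→ AND → 000111000 = 56

56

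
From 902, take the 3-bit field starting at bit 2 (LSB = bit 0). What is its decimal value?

v = 1110000110
Shift right by 2: 11100001
Mask low 3 bits: 001 = 1

1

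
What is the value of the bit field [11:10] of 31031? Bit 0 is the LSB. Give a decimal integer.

v = 0111100100110111
Shift right by 10: 011110
Mask low 2 bits: 10 = 2

2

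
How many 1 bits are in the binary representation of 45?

45 = 101101
Count the 1s: 1 + 1 + 1 + 1 = 4

4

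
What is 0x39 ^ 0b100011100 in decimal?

293

0x39 = 000111001
b = 100011100
XOR → 100100101 = 293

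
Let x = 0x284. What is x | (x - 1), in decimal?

647

x = 1010000100 = 644
x - 1 = 1010000011
OR    = 1010000111 = 647
(x | (x - 1) sets all bits below the lowest set bit.)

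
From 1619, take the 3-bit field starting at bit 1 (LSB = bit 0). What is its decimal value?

1

v = 011001010011
Shift right by 1: 01100101001
Mask low 3 bits: 001 = 1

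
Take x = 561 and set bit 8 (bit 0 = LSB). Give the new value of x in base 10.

x = 1000110001
bit 8 is currently 0; set it via x | (1 << 8) = x | 256
→ 1100110001 = 817

817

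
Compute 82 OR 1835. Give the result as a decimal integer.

82 = 00001010010
1835 = 11100101011
 OR → 11101111011 = 1915

1915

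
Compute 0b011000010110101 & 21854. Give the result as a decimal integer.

a = 011000010110101
21854 = 101010101011110
AND → 001000000010100 = 4116

4116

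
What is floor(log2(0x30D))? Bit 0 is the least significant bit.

9

0x30D = 1100001101
The topmost 1 is at position 9 (since 2^9 = 512 ≤ 781 < 1024).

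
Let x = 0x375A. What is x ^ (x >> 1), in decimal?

x = 11011101011010 = 14170
x>>1 = 01101110101101
XOR  = 10110011110111 = 11511
(x ^ (x >> 1) gives the standard binary-reflected Gray code of x.)

11511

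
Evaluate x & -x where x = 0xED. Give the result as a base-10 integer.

x = 11101101 = 237
-x (two's complement) = …00010011
AND   = 00000001 = 1
(x & -x isolates the lowest set bit of x.)

1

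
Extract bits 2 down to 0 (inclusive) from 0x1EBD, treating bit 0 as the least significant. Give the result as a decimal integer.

v = 1111010111101
Shift right by 0: 1111010111101
Mask low 3 bits: 101 = 5

5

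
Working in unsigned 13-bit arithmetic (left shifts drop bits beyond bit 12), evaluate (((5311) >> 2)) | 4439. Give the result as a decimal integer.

5503

5311 = 1010010111111
→ >> 2 → 0010100101111 = 1327
4439 = 1000101010111
→ | → 1010101111111 = 5503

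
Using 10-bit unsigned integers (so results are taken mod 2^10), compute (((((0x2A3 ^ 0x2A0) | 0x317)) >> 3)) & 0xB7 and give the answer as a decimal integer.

34

0x2A3 = 1010100011
0x2A0 = 1010100000
→ ^ → 0000000011 = 3
0x317 = 1100010111
→ | → 1100010111 = 791
→ >> 3 → 0001100010 = 98
0xB7 = 0010110111
→ & → 0000100010 = 34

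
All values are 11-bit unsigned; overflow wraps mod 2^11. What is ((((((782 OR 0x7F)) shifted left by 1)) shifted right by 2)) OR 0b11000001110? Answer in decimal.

1983

782 = 01100001110
0x7F = 00001111111
→ OR → 01101111111 = 895
→ shifted left by 1 (mod 2^11) → 11011111110 = 1790
→ shifted right by 2 → 00110111111 = 447
0b11000001110 = 11000001110
→ OR → 11110111111 = 1983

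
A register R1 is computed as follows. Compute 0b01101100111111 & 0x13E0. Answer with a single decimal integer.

a = 1101100111111
0x13E0 = 1001111100000
AND → 1001100100000 = 4896

4896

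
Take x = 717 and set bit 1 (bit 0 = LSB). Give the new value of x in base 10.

x = 1011001101
bit 1 is currently 0; set it via x | (1 << 1) = x | 2
→ 1011001111 = 719

719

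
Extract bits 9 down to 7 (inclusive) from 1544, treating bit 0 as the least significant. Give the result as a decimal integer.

v = 11000001000
Shift right by 7: 1100
Mask low 3 bits: 100 = 4

4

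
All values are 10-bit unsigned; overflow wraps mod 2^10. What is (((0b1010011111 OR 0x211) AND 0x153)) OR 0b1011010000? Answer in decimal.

723

0b1010011111 = 1010011111
0x211 = 1000010001
→ OR → 1010011111 = 671
0x153 = 0101010011
→ AND → 0000010011 = 19
0b1011010000 = 1011010000
→ OR → 1011010011 = 723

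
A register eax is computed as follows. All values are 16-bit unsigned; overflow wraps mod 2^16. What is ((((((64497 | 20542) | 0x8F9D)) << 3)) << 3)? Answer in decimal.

64497 = 1111101111110001
20542 = 0101000000111110
→ | → 1111101111111111 = 64511
0x8F9D = 1000111110011101
→ | → 1111111111111111 = 65535
→ << 3 (mod 2^16) → 1111111111111000 = 65528
→ << 3 (mod 2^16) → 1111111111000000 = 65472

65472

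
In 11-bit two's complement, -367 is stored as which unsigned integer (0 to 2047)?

1681

367 in 11 bits: 00101101111
Invert: 11010010000
Add 1:  11010010001 = 1681
(Check: 2^11 - 367 = 2048 - 367 = 1681.)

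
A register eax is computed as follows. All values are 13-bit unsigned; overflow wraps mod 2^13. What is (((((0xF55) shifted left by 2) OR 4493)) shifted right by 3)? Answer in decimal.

955

0xF55 = 0111101010101
→ shifted left by 2 (mod 2^13) → 1110101010100 = 7508
4493 = 1000110001101
→ OR → 1110111011101 = 7645
→ shifted right by 3 → 0001110111011 = 955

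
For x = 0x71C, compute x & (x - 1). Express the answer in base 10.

1816

x = 11100011100 = 1820
x - 1 = 11100011011
AND   = 11100011000 = 1816
(x & (x - 1) clears the lowest set bit of x.)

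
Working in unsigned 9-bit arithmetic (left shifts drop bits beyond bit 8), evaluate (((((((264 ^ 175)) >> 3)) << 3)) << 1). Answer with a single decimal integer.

320

264 = 100001000
175 = 010101111
→ ^ → 110100111 = 423
→ >> 3 → 000110100 = 52
→ << 3 (mod 2^9) → 110100000 = 416
→ << 1 (mod 2^9) → 101000000 = 320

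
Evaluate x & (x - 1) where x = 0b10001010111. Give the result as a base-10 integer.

1110

x = 10001010111 = 1111
x - 1 = 10001010110
AND   = 10001010110 = 1110
(x & (x - 1) clears the lowest set bit of x.)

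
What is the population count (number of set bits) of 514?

2

514 = 1000000010
Count the 1s: 1 + 1 = 2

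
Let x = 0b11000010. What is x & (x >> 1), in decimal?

x = 11000010 = 194
x>>1 = 01100001
AND  = 01000000 = 64
(x & (x >> 1) has a 1 wherever x has two consecutive 1 bits.)

64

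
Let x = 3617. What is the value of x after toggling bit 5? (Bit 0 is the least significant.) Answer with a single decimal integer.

3585

x = 111000100001
bit 5 is currently 1; toggle it via x ^ (1 << 5) = x ^ 32
→ 111000000001 = 3585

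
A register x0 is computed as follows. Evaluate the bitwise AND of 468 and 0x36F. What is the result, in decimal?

468 = 0111010100
0x36F = 1101101111
AND → 0101000100 = 324

324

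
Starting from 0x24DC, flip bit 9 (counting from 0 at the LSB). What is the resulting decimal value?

9948

x = 10010011011100
bit 9 is currently 0; toggle it via x ^ (1 << 9) = x ^ 512
→ 10011011011100 = 9948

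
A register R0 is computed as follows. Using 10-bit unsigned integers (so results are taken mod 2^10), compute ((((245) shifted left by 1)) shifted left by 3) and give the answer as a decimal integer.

848

245 = 0011110101
→ shifted left by 1 (mod 2^10) → 0111101010 = 490
→ shifted left by 3 (mod 2^10) → 1101010000 = 848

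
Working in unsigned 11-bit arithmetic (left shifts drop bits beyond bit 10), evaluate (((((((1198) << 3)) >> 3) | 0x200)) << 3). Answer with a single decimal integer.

1392

1198 = 10010101110
→ << 3 (mod 2^11) → 10101110000 = 1392
→ >> 3 → 00010101110 = 174
0x200 = 01000000000
→ | → 01010101110 = 686
→ << 3 (mod 2^11) → 10101110000 = 1392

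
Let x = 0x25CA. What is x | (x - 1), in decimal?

9675

x = 10010111001010 = 9674
x - 1 = 10010111001001
OR    = 10010111001011 = 9675
(x | (x - 1) sets all bits below the lowest set bit.)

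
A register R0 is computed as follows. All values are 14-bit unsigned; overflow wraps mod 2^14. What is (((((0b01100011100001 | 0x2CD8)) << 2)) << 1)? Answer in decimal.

0b01100011100001 = 01100011100001
0x2CD8 = 10110011011000
→ | → 11110011111001 = 15609
→ << 2 (mod 2^14) → 11001111100100 = 13284
→ << 1 (mod 2^14) → 10011111001000 = 10184

10184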